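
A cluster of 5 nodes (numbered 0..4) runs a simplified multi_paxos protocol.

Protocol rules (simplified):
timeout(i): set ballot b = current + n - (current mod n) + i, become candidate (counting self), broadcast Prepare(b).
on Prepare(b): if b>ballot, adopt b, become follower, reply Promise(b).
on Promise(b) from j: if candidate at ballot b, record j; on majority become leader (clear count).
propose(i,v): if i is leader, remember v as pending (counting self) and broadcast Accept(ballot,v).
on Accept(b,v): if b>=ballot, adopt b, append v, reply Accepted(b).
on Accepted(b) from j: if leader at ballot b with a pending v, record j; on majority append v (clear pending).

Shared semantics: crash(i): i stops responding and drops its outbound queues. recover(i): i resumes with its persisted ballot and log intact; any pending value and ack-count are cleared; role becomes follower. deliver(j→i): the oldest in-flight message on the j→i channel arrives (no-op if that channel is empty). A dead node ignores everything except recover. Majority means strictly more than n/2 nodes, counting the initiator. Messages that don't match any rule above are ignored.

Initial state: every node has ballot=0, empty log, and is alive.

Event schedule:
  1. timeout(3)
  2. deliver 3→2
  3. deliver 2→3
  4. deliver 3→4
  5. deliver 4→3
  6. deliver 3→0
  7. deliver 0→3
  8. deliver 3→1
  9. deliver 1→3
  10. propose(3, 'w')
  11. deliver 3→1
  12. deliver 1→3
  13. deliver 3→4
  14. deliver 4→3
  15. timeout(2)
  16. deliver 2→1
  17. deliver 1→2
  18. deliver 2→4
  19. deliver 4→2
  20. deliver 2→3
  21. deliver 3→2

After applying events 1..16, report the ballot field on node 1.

1. timeout(3):  <3:cand b8 ->
2. deliver 3→2:  <2:foll b8 ->
3. deliver 2→3:  nop
4. deliver 3→4:  <4:foll b8 ->
5. deliver 4→3:  <3:lead b8 ->
6. deliver 3→0:  <0:foll b8 ->
7. deliver 0→3:  nop
8. deliver 3→1:  <1:foll b8 ->
9. deliver 1→3:  nop
10. propose(3,'w'):  nop
11. deliver 3→1:  <1:foll b8 w>
12. deliver 1→3:  nop
13. deliver 3→4:  <4:foll b8 w>
14. deliver 4→3:  <3:lead b8 w>
15. timeout(2):  <2:cand b12 ->
16. deliver 2→1:  <1:foll b12 w>

12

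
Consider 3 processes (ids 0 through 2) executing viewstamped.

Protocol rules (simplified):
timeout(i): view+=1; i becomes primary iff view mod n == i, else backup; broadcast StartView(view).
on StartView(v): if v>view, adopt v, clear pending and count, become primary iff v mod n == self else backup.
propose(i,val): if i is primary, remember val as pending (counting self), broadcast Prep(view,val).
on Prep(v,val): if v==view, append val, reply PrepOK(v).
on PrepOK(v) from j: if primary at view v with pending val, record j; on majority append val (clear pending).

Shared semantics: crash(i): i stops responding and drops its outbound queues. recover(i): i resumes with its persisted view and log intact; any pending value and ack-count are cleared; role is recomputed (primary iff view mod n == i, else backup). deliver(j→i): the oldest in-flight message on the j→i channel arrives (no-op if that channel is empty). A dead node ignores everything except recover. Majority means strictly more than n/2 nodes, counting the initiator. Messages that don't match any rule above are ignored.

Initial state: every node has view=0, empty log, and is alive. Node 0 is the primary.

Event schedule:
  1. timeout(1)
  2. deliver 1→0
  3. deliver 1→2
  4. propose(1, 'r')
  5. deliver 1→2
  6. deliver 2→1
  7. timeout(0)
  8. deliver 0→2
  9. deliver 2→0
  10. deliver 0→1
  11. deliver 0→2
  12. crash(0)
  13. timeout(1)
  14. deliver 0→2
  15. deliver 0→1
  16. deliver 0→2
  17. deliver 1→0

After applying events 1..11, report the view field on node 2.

after 1 — timeout(1): n1:prim/v1/[-]
after 2 — deliver 1→0: n0:back/v1/[-]
after 3 — deliver 1→2: n2:back/v1/[-]
after 4 — propose(1,'r'): ·
after 5 — deliver 1→2: n2:back/v1/[r]
after 6 — deliver 2→1: n1:prim/v1/[r]
after 7 — timeout(0): n0:back/v2/[-]
after 8 — deliver 0→2: n2:prim/v2/[r]
after 9 — deliver 2→0: ·
after 10 — deliver 0→1: n1:back/v2/[r]
after 11 — deliver 0→2: ·

2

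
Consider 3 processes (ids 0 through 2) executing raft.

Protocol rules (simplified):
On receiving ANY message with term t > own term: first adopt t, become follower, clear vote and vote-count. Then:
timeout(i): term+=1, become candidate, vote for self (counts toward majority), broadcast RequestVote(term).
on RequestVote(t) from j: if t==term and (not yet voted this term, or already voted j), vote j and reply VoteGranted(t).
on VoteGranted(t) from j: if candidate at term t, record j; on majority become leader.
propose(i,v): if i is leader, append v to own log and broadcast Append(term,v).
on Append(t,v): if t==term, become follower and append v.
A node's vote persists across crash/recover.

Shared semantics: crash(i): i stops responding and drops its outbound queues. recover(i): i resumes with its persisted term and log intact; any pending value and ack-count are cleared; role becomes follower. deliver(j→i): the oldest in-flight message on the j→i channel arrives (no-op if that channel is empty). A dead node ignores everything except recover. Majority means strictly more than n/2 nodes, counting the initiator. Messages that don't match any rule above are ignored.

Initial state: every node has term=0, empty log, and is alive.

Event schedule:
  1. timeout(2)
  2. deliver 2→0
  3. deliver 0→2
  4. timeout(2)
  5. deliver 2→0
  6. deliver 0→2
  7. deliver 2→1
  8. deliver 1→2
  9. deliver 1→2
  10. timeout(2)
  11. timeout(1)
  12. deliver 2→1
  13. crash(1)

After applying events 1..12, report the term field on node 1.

2

1. timeout(2):  <2:cand t1 ->
2. deliver 2→0:  <0:foll t1 ->
3. deliver 0→2:  <2:lead t1 ->
4. timeout(2):  <2:cand t2 ->
5. deliver 2→0:  <0:foll t2 ->
6. deliver 0→2:  <2:lead t2 ->
7. deliver 2→1:  <1:foll t1 ->
8. deliver 1→2:  nop
9. deliver 1→2:  nop
10. timeout(2):  <2:cand t3 ->
11. timeout(1):  <1:cand t2 ->
12. deliver 2→1:  nop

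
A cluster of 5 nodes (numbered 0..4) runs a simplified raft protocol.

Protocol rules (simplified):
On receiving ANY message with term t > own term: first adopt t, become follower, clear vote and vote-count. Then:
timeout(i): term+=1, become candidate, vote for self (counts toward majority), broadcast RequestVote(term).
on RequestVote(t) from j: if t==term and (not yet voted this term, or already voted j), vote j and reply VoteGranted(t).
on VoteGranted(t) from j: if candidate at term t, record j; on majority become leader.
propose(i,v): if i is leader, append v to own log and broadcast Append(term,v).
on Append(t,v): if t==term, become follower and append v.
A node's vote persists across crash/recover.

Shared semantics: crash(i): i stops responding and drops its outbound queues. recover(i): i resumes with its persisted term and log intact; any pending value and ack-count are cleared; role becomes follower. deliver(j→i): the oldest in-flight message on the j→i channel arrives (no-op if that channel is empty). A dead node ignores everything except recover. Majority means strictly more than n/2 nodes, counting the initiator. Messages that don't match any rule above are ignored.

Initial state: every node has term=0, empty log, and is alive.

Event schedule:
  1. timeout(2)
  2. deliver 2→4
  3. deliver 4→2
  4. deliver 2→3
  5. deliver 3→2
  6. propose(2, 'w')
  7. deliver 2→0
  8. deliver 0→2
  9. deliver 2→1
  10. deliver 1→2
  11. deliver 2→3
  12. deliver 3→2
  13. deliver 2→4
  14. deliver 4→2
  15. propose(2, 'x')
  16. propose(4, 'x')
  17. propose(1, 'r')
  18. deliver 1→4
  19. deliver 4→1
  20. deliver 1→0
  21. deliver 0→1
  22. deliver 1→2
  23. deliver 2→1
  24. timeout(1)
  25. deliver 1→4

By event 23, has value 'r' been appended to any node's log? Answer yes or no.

no

e1 timeout(2): 2[cand,t=1,-]
e2 deliver 2→4: 4[foll,t=1,-]
e3 deliver 4→2: ·
e4 deliver 2→3: 3[foll,t=1,-]
e5 deliver 3→2: 2[lead,t=1,-]
e6 propose(2,'w'): 2[lead,t=1,w]
e7 deliver 2→0: 0[foll,t=1,-]
e8 deliver 0→2: ·
e9 deliver 2→1: 1[foll,t=1,-]
e10 deliver 1→2: ·
e11 deliver 2→3: 3[foll,t=1,w]
e12 deliver 3→2: ·
e13 deliver 2→4: 4[foll,t=1,w]
e14 deliver 4→2: ·
e15 propose(2,'x'): 2[lead,t=1,w,x]
e16 propose(4,'x'): ·
e17 propose(1,'r'): ·
e18 deliver 1→4: ·
e19 deliver 4→1: ·
e20 deliver 1→0: ·
e21 deliver 0→1: ·
e22 deliver 1→2: ·
e23 deliver 2→1: 1[foll,t=1,w]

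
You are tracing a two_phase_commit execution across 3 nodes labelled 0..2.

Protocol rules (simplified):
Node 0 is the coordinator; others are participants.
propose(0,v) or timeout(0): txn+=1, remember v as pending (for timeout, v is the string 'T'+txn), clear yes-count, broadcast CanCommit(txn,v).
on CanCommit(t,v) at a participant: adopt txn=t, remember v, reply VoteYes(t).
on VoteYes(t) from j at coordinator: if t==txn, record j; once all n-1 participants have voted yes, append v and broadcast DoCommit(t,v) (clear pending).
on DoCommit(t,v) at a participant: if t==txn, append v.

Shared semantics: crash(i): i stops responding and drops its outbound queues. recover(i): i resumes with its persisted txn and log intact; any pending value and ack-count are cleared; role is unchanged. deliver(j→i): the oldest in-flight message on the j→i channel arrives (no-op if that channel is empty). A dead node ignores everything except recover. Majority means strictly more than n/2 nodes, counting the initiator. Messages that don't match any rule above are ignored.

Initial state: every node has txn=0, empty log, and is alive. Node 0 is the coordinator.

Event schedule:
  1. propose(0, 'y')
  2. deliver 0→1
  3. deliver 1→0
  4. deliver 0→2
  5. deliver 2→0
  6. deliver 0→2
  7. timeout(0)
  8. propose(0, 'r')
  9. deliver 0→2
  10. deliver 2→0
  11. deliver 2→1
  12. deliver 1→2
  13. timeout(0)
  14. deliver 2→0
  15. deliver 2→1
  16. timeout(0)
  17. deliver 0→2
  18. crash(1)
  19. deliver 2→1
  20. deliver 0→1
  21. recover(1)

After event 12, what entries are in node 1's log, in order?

step 1 propose(0,'y'): 0={coor,t=1,log=-}
step 2 deliver 0→1: 1={part,t=1,log=-}
step 3 deliver 1→0: —
step 4 deliver 0→2: 2={part,t=1,log=-}
step 5 deliver 2→0: 0={coor,t=1,log=y}
step 6 deliver 0→2: 2={part,t=1,log=y}
step 7 timeout(0): 0={coor,t=2,log=y}
step 8 propose(0,'r'): 0={coor,t=3,log=y}
step 9 deliver 0→2: 2={part,t=2,log=y}
step 10 deliver 2→0: —
step 11 deliver 2→1: —
step 12 deliver 1→2: —

empty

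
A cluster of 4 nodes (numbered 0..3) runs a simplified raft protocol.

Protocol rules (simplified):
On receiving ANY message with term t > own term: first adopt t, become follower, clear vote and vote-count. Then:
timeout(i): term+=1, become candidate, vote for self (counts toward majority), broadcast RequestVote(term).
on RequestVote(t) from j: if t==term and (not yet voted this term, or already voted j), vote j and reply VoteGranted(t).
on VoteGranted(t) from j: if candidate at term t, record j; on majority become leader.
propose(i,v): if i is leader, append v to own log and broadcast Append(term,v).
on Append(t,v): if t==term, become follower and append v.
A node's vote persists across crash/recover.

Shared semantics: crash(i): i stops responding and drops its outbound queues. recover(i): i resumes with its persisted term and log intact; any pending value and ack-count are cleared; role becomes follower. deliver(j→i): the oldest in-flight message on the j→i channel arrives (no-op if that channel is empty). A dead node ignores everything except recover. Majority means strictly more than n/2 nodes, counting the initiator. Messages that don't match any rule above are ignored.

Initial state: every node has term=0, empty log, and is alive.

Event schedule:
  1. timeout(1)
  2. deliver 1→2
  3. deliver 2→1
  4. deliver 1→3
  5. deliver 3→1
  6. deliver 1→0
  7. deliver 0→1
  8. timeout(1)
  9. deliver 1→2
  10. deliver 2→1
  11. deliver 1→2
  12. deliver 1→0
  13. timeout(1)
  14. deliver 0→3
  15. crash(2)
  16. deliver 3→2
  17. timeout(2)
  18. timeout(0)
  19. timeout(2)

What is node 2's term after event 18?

2

step 1 timeout(1): 1={cand,t=1,log=-}
step 2 deliver 1→2: 2={foll,t=1,log=-}
step 3 deliver 2→1: —
step 4 deliver 1→3: 3={foll,t=1,log=-}
step 5 deliver 3→1: 1={lead,t=1,log=-}
step 6 deliver 1→0: 0={foll,t=1,log=-}
step 7 deliver 0→1: —
step 8 timeout(1): 1={cand,t=2,log=-}
step 9 deliver 1→2: 2={foll,t=2,log=-}
step 10 deliver 2→1: —
step 11 deliver 1→2: —
step 12 deliver 1→0: 0={foll,t=2,log=-}
step 13 timeout(1): 1={cand,t=3,log=-}
step 14 deliver 0→3: —
step 15 crash(2): 2={✗foll,t=2,log=-}
step 16 deliver 3→2: —
step 17 timeout(2): —
step 18 timeout(0): 0={cand,t=3,log=-}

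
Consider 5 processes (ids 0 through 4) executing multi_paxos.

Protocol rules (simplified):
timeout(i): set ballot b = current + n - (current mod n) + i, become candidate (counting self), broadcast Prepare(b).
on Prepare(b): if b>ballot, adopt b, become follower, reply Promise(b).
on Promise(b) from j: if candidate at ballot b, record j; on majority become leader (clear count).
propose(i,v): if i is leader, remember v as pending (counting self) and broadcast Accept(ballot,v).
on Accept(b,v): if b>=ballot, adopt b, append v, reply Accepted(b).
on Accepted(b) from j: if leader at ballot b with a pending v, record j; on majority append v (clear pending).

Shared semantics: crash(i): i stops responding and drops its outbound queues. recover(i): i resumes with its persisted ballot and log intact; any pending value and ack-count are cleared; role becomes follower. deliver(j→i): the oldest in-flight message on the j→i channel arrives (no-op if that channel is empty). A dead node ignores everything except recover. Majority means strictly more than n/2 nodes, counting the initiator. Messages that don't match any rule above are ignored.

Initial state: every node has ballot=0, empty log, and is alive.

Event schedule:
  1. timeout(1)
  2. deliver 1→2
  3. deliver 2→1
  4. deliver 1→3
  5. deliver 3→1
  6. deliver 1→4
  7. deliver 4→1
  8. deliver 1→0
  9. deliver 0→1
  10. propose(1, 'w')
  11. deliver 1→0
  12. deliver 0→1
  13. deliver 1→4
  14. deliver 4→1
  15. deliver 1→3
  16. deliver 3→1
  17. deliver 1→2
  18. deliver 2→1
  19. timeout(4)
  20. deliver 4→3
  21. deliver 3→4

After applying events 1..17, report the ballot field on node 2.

6

1. timeout(1):  <1:cand b6 ->
2. deliver 1→2:  <2:foll b6 ->
3. deliver 2→1:  nop
4. deliver 1→3:  <3:foll b6 ->
5. deliver 3→1:  <1:lead b6 ->
6. deliver 1→4:  <4:foll b6 ->
7. deliver 4→1:  nop
8. deliver 1→0:  <0:foll b6 ->
9. deliver 0→1:  nop
10. propose(1,'w'):  nop
11. deliver 1→0:  <0:foll b6 w>
12. deliver 0→1:  nop
13. deliver 1→4:  <4:foll b6 w>
14. deliver 4→1:  <1:lead b6 w>
15. deliver 1→3:  <3:foll b6 w>
16. deliver 3→1:  nop
17. deliver 1→2:  <2:foll b6 w>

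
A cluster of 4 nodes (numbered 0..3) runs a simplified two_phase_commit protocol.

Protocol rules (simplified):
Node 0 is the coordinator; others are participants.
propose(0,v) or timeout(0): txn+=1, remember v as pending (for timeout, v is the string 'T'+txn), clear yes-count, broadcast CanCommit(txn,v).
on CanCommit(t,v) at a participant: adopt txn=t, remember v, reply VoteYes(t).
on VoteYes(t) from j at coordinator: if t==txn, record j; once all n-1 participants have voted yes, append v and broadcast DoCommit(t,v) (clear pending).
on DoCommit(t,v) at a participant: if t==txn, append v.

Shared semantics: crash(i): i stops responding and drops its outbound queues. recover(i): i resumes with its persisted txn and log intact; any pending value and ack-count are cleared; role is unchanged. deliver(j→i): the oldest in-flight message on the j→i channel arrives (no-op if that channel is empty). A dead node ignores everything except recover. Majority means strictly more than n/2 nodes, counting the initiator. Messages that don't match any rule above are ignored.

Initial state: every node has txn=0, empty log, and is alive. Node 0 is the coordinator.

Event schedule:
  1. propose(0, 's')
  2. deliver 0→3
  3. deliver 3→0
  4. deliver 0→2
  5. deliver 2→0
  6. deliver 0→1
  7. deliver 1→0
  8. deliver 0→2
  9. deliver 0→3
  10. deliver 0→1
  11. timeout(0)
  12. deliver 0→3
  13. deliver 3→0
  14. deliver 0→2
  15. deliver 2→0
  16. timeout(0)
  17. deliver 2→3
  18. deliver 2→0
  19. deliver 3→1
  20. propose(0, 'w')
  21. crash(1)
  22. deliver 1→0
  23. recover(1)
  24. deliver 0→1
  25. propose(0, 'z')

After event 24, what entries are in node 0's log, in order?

s

after 1 — propose(0,'s'): n0:coor/t1/[-]
after 2 — deliver 0→3: n3:part/t1/[-]
after 3 — deliver 3→0: ·
after 4 — deliver 0→2: n2:part/t1/[-]
after 5 — deliver 2→0: ·
after 6 — deliver 0→1: n1:part/t1/[-]
after 7 — deliver 1→0: n0:coor/t1/[s]
after 8 — deliver 0→2: n2:part/t1/[s]
after 9 — deliver 0→3: n3:part/t1/[s]
after 10 — deliver 0→1: n1:part/t1/[s]
after 11 — timeout(0): n0:coor/t2/[s]
after 12 — deliver 0→3: n3:part/t2/[s]
after 13 — deliver 3→0: ·
after 14 — deliver 0→2: n2:part/t2/[s]
after 15 — deliver 2→0: ·
after 16 — timeout(0): n0:coor/t3/[s]
after 17 — deliver 2→3: ·
after 18 — deliver 2→0: ·
after 19 — deliver 3→1: ·
after 20 — propose(0,'w'): n0:coor/t4/[s]
after 21 — crash(1): n1:✗part/t1/[s]
after 22 — deliver 1→0: ·
after 23 — recover(1): n1:part/t1/[s]
after 24 — deliver 0→1: n1:part/t2/[s]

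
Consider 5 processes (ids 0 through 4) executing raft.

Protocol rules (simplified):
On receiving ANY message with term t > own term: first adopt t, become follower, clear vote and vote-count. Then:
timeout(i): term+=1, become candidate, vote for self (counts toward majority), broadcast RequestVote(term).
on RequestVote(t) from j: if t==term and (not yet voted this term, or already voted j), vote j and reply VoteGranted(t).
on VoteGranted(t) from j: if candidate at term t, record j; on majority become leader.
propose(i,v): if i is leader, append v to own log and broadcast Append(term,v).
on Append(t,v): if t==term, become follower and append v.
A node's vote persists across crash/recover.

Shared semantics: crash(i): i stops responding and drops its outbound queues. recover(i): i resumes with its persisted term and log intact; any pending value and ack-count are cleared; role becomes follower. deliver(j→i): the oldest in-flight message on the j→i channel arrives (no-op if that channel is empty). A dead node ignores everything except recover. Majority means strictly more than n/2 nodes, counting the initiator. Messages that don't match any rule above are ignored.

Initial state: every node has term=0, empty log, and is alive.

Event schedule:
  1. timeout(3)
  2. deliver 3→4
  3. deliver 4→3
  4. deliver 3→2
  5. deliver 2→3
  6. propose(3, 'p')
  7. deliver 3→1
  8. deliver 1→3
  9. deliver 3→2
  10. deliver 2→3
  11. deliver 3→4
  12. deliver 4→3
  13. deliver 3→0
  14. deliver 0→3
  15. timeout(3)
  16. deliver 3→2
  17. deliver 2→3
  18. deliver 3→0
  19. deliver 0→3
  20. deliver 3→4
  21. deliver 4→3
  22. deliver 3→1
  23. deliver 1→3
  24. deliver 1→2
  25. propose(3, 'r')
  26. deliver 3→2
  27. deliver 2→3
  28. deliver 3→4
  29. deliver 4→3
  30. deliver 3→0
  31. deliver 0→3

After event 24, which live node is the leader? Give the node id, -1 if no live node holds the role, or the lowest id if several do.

after 1 — timeout(3): n3:cand/t1/[-]
after 2 — deliver 3→4: n4:foll/t1/[-]
after 3 — deliver 4→3: ·
after 4 — deliver 3→2: n2:foll/t1/[-]
after 5 — deliver 2→3: n3:lead/t1/[-]
after 6 — propose(3,'p'): n3:lead/t1/[p]
after 7 — deliver 3→1: n1:foll/t1/[-]
after 8 — deliver 1→3: ·
after 9 — deliver 3→2: n2:foll/t1/[p]
after 10 — deliver 2→3: ·
after 11 — deliver 3→4: n4:foll/t1/[p]
after 12 — deliver 4→3: ·
after 13 — deliver 3→0: n0:foll/t1/[-]
after 14 — deliver 0→3: ·
after 15 — timeout(3): n3:cand/t2/[p]
after 16 — deliver 3→2: n2:foll/t2/[p]
after 17 — deliver 2→3: ·
after 18 — deliver 3→0: n0:foll/t1/[p]
after 19 — deliver 0→3: ·
after 20 — deliver 3→4: n4:foll/t2/[p]
after 21 — deliver 4→3: n3:lead/t2/[p]
after 22 — deliver 3→1: n1:foll/t1/[p]
after 23 — deliver 1→3: ·
after 24 — deliver 1→2: ·

3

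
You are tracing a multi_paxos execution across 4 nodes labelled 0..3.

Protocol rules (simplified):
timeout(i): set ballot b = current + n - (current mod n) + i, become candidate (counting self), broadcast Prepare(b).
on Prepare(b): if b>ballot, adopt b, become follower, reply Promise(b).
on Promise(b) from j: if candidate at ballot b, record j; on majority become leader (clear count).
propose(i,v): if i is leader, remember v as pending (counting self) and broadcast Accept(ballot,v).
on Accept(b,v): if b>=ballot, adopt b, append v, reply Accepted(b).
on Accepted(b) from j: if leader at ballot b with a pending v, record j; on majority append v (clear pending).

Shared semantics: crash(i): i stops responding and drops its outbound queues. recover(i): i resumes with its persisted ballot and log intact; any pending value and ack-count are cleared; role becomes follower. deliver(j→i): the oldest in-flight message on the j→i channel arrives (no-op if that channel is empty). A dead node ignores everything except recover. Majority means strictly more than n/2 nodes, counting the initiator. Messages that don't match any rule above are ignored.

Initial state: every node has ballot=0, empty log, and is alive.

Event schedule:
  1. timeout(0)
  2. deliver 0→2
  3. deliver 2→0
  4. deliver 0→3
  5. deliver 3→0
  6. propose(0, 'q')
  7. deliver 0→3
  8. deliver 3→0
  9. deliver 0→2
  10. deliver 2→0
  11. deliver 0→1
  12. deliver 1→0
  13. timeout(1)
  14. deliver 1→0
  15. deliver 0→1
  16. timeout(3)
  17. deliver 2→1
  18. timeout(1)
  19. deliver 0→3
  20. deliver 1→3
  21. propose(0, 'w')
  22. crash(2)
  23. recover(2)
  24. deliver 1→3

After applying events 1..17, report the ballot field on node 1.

after 1 — timeout(0): n0:cand/b4/[-]
after 2 — deliver 0→2: n2:foll/b4/[-]
after 3 — deliver 2→0: ·
after 4 — deliver 0→3: n3:foll/b4/[-]
after 5 — deliver 3→0: n0:lead/b4/[-]
after 6 — propose(0,'q'): ·
after 7 — deliver 0→3: n3:foll/b4/[q]
after 8 — deliver 3→0: ·
after 9 — deliver 0→2: n2:foll/b4/[q]
after 10 — deliver 2→0: n0:lead/b4/[q]
after 11 — deliver 0→1: n1:foll/b4/[-]
after 12 — deliver 1→0: ·
after 13 — timeout(1): n1:cand/b9/[-]
after 14 — deliver 1→0: n0:foll/b9/[q]
after 15 — deliver 0→1: ·
after 16 — timeout(3): n3:cand/b11/[q]
after 17 — deliver 2→1: ·

9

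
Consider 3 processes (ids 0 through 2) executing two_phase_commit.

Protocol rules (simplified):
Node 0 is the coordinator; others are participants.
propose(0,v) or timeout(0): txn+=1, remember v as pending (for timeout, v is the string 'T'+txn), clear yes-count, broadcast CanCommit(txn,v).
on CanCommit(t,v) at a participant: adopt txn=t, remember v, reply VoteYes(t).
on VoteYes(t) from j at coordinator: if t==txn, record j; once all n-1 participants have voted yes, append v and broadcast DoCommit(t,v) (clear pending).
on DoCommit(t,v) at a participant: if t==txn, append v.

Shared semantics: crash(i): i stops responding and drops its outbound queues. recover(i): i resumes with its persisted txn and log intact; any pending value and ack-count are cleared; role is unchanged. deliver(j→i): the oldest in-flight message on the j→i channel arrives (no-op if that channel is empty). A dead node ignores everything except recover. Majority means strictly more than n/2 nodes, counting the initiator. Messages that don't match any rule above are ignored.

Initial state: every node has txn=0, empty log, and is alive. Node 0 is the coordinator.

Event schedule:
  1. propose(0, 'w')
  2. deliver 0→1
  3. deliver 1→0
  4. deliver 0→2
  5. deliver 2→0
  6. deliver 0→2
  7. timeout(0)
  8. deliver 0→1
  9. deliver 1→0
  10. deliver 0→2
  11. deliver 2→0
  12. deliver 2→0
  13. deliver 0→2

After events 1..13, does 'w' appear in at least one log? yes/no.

after 1 — propose(0,'w'): n0:coor/t1/[-]
after 2 — deliver 0→1: n1:part/t1/[-]
after 3 — deliver 1→0: ·
after 4 — deliver 0→2: n2:part/t1/[-]
after 5 — deliver 2→0: n0:coor/t1/[w]
after 6 — deliver 0→2: n2:part/t1/[w]
after 7 — timeout(0): n0:coor/t2/[w]
after 8 — deliver 0→1: n1:part/t1/[w]
after 9 — deliver 1→0: ·
after 10 — deliver 0→2: n2:part/t2/[w]
after 11 — deliver 2→0: ·
after 12 — deliver 2→0: ·
after 13 — deliver 0→2: ·

yes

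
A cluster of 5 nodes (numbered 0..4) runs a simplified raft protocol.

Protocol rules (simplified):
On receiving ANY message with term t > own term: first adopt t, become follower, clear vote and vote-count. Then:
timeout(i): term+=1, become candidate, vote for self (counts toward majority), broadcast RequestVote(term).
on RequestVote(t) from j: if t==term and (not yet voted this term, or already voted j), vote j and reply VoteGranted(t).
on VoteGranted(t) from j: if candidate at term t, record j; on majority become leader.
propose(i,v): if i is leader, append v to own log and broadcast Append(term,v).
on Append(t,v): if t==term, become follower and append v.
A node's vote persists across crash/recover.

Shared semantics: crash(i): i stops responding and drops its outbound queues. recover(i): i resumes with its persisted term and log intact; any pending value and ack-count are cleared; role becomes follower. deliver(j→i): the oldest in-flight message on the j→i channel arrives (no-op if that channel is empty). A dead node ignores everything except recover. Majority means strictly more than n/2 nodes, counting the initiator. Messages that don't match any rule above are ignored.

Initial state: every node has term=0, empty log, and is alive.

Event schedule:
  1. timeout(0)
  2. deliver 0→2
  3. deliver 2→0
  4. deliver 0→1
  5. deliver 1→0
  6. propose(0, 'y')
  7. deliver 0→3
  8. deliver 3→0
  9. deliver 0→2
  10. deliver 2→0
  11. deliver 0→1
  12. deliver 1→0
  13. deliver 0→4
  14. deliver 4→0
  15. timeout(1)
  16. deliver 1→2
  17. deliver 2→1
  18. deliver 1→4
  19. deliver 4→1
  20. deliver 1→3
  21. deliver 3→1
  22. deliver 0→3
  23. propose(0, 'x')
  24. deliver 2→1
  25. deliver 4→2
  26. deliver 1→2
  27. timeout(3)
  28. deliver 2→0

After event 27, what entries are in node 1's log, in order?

y

after 1 — timeout(0): n0:cand/t1/[-]
after 2 — deliver 0→2: n2:foll/t1/[-]
after 3 — deliver 2→0: ·
after 4 — deliver 0→1: n1:foll/t1/[-]
after 5 — deliver 1→0: n0:lead/t1/[-]
after 6 — propose(0,'y'): n0:lead/t1/[y]
after 7 — deliver 0→3: n3:foll/t1/[-]
after 8 — deliver 3→0: ·
after 9 — deliver 0→2: n2:foll/t1/[y]
after 10 — deliver 2→0: ·
after 11 — deliver 0→1: n1:foll/t1/[y]
after 12 — deliver 1→0: ·
after 13 — deliver 0→4: n4:foll/t1/[-]
after 14 — deliver 4→0: ·
after 15 — timeout(1): n1:cand/t2/[y]
after 16 — deliver 1→2: n2:foll/t2/[y]
after 17 — deliver 2→1: ·
after 18 — deliver 1→4: n4:foll/t2/[-]
after 19 — deliver 4→1: n1:lead/t2/[y]
after 20 — deliver 1→3: n3:foll/t2/[-]
after 21 — deliver 3→1: ·
after 22 — deliver 0→3: ·
after 23 — propose(0,'x'): n0:lead/t1/[y,x]
after 24 — deliver 2→1: ·
after 25 — deliver 4→2: ·
after 26 — deliver 1→2: ·
after 27 — timeout(3): n3:cand/t3/[-]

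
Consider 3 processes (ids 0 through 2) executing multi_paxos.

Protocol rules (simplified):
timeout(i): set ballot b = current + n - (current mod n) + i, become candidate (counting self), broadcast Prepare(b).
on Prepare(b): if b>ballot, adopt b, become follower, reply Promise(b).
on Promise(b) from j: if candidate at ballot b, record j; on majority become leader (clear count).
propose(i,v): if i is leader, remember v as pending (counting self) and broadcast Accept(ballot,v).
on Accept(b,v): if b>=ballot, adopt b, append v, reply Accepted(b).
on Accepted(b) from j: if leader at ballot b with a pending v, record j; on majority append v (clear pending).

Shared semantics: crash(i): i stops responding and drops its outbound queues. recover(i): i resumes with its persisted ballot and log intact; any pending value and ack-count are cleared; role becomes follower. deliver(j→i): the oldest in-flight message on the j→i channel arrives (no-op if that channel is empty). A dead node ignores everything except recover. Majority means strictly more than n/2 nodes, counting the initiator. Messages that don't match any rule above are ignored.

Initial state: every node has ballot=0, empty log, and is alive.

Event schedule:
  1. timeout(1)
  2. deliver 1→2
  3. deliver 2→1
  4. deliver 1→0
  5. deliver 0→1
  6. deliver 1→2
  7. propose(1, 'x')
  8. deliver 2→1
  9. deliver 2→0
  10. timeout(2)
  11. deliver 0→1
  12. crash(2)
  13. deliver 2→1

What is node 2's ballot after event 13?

8

e1 timeout(1): 1[cand,b=4,-]
e2 deliver 1→2: 2[foll,b=4,-]
e3 deliver 2→1: 1[lead,b=4,-]
e4 deliver 1→0: 0[foll,b=4,-]
e5 deliver 0→1: ·
e6 deliver 1→2: ·
e7 propose(1,'x'): ·
e8 deliver 2→1: ·
e9 deliver 2→0: ·
e10 timeout(2): 2[cand,b=8,-]
e11 deliver 0→1: ·
e12 crash(2): 2[✗cand,b=8,-]
e13 deliver 2→1: ·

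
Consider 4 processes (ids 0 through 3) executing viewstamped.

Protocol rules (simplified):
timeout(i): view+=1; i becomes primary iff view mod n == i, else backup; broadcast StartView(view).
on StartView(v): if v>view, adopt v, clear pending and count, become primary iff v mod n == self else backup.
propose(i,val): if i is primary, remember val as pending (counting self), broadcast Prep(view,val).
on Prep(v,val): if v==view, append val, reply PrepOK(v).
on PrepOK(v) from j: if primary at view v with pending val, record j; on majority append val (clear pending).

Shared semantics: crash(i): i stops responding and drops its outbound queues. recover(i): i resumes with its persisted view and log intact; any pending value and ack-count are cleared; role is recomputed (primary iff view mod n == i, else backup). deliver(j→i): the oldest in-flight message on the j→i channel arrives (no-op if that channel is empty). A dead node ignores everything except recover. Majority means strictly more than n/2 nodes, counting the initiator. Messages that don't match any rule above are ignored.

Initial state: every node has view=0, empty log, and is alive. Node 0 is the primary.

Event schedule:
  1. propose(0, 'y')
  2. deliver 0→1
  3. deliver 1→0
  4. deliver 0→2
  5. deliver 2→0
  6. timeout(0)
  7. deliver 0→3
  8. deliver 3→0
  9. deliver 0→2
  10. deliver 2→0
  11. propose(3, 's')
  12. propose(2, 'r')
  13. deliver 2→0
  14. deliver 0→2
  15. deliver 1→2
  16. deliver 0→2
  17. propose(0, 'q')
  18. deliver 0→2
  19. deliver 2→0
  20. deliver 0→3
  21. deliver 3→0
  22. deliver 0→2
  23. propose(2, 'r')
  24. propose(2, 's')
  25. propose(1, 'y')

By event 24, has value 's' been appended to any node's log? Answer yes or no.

no

1. propose(0,'y'):  nop
2. deliver 0→1:  <1:back v0 y>
3. deliver 1→0:  nop
4. deliver 0→2:  <2:back v0 y>
5. deliver 2→0:  <0:prim v0 y>
6. timeout(0):  <0:back v1 y>
7. deliver 0→3:  <3:back v0 y>
8. deliver 3→0:  nop
9. deliver 0→2:  <2:back v1 y>
10. deliver 2→0:  nop
11. propose(3,'s'):  nop
12. propose(2,'r'):  nop
13. deliver 2→0:  nop
14. deliver 0→2:  nop
15. deliver 1→2:  nop
16. deliver 0→2:  nop
17. propose(0,'q'):  nop
18. deliver 0→2:  nop
19. deliver 2→0:  nop
20. deliver 0→3:  <3:back v1 y>
21. deliver 3→0:  nop
22. deliver 0→2:  nop
23. propose(2,'r'):  nop
24. propose(2,'s'):  nop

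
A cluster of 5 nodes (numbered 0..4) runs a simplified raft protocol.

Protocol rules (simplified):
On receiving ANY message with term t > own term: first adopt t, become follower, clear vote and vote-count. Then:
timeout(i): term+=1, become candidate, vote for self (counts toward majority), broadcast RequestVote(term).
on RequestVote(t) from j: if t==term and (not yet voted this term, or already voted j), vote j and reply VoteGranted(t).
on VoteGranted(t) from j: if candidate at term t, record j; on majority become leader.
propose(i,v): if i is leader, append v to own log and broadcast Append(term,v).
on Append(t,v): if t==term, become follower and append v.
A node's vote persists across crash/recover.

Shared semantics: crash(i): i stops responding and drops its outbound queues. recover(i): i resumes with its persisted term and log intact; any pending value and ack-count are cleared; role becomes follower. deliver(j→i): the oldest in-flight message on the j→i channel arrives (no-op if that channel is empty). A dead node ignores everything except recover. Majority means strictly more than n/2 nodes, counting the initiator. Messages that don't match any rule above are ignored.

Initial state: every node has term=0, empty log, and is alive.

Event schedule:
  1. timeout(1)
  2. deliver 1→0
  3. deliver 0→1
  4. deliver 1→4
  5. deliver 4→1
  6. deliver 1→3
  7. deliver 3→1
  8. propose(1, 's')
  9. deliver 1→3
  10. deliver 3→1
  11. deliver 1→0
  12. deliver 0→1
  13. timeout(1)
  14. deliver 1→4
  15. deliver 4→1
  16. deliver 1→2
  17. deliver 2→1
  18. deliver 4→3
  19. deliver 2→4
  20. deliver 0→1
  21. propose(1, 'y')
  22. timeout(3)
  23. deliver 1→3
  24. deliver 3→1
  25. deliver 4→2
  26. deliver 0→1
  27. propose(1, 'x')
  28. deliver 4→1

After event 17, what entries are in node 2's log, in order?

empty

step 1 timeout(1): 1={cand,t=1,log=-}
step 2 deliver 1→0: 0={foll,t=1,log=-}
step 3 deliver 0→1: —
step 4 deliver 1→4: 4={foll,t=1,log=-}
step 5 deliver 4→1: 1={lead,t=1,log=-}
step 6 deliver 1→3: 3={foll,t=1,log=-}
step 7 deliver 3→1: —
step 8 propose(1,'s'): 1={lead,t=1,log=s}
step 9 deliver 1→3: 3={foll,t=1,log=s}
step 10 deliver 3→1: —
step 11 deliver 1→0: 0={foll,t=1,log=s}
step 12 deliver 0→1: —
step 13 timeout(1): 1={cand,t=2,log=s}
step 14 deliver 1→4: 4={foll,t=1,log=s}
step 15 deliver 4→1: —
step 16 deliver 1→2: 2={foll,t=1,log=-}
step 17 deliver 2→1: —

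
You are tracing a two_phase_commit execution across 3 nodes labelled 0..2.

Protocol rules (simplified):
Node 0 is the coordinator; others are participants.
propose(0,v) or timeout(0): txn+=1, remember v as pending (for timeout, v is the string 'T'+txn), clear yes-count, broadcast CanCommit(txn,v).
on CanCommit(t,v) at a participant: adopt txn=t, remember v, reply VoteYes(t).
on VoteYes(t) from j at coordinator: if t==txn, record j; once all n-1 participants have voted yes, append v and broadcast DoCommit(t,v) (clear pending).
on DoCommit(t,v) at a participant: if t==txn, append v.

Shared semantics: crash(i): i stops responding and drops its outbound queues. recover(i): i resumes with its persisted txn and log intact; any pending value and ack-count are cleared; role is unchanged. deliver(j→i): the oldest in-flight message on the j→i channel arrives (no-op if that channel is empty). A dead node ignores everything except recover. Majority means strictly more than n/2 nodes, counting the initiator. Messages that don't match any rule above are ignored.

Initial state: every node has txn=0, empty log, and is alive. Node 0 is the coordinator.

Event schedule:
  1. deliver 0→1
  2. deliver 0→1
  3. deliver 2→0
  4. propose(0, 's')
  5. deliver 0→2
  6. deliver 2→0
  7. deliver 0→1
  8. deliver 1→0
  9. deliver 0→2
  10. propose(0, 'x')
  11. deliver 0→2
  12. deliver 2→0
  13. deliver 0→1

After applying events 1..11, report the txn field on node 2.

2

[1] deliver 0→1 → ∅
[2] deliver 0→1 → ∅
[3] deliver 2→0 → ∅
[4] propose(0,'s') → N0(coor t1 [-])
[5] deliver 0→2 → N2(part t1 [-])
[6] deliver 2→0 → ∅
[7] deliver 0→1 → N1(part t1 [-])
[8] deliver 1→0 → N0(coor t1 [s])
[9] deliver 0→2 → N2(part t1 [s])
[10] propose(0,'x') → N0(coor t2 [s])
[11] deliver 0→2 → N2(part t2 [s])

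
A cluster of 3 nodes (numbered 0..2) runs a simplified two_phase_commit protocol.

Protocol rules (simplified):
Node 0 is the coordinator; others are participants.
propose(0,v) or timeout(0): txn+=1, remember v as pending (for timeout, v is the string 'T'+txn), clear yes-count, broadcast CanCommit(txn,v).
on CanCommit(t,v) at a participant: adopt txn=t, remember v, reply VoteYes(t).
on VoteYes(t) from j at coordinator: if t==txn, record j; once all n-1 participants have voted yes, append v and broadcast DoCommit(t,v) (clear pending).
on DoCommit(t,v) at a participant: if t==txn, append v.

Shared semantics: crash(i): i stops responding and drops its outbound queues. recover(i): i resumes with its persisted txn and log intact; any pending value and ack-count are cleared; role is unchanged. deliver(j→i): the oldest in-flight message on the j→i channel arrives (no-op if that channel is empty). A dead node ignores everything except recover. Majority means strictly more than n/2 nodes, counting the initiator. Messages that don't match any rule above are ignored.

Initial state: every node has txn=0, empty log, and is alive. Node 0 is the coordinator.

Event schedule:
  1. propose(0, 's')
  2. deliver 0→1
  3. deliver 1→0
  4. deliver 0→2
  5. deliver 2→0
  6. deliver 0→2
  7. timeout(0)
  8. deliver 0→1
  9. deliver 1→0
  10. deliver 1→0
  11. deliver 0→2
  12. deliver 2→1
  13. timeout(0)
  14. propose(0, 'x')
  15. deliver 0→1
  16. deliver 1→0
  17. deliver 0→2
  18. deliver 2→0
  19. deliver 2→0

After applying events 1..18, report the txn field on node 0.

4

e1 propose(0,'s'): 0[coor,t=1,-]
e2 deliver 0→1: 1[part,t=1,-]
e3 deliver 1→0: ·
e4 deliver 0→2: 2[part,t=1,-]
e5 deliver 2→0: 0[coor,t=1,s]
e6 deliver 0→2: 2[part,t=1,s]
e7 timeout(0): 0[coor,t=2,s]
e8 deliver 0→1: 1[part,t=1,s]
e9 deliver 1→0: ·
e10 deliver 1→0: ·
e11 deliver 0→2: 2[part,t=2,s]
e12 deliver 2→1: ·
e13 timeout(0): 0[coor,t=3,s]
e14 propose(0,'x'): 0[coor,t=4,s]
e15 deliver 0→1: 1[part,t=2,s]
e16 deliver 1→0: ·
e17 deliver 0→2: 2[part,t=3,s]
e18 deliver 2→0: ·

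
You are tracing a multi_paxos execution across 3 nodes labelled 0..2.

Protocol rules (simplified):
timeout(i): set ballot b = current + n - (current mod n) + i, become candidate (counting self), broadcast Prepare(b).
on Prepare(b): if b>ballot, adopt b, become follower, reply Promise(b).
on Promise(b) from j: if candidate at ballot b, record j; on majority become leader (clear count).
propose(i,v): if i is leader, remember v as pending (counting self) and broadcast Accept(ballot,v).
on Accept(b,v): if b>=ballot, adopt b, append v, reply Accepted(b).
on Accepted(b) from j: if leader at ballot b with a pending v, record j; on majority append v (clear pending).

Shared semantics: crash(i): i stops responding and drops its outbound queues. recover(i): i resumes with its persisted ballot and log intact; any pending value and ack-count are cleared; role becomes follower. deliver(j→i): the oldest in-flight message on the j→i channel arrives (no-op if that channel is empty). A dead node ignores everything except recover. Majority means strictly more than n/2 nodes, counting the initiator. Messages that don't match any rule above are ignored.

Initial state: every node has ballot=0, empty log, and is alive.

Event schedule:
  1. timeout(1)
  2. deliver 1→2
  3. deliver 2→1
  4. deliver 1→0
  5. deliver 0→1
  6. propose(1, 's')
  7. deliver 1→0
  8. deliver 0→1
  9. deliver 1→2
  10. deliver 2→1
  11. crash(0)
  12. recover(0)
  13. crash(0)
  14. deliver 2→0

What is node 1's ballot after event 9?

4

step 1 timeout(1): 1={cand,b=4,log=-}
step 2 deliver 1→2: 2={foll,b=4,log=-}
step 3 deliver 2→1: 1={lead,b=4,log=-}
step 4 deliver 1→0: 0={foll,b=4,log=-}
step 5 deliver 0→1: —
step 6 propose(1,'s'): —
step 7 deliver 1→0: 0={foll,b=4,log=s}
step 8 deliver 0→1: 1={lead,b=4,log=s}
step 9 deliver 1→2: 2={foll,b=4,log=s}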